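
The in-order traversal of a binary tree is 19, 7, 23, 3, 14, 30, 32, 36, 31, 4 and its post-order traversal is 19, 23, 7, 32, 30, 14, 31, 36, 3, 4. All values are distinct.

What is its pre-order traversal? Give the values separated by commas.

4, 3, 7, 19, 23, 36, 14, 30, 32, 31

The last element of post-order is the root; it splits in-order into left and right subtrees.
Root 4: left subtree has 9 nodes {19, 7, 23, 3, 14, 30, 32, 36, 31}, right has 0 { }.
  Root 3: left subtree has 3 nodes {19, 7, 23}, right has 5 {14, 30, 32, 36, 31}.
    Root 7: left subtree has 1 node {19}, right has 1 {23}.
    Root 36: left subtree has 3 nodes {14, 30, 32}, right has 1 {31}.
      Root 14: left subtree has 0 nodes { }, right has 2 {30, 32}.
        Root 30: left subtree has 0 nodes { }, right has 1 {32}.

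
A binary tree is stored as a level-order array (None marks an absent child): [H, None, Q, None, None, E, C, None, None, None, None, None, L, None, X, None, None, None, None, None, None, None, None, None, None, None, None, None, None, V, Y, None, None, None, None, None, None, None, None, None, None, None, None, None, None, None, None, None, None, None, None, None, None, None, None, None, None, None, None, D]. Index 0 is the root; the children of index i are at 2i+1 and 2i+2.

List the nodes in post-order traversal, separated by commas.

Post-order visits the left subtree, then the right subtree, then the node.
At H: no left child.
At H: go right to Q.
  At Q: go left to E.
    At E: no left child.
    At E: go right to L.
      L is a leaf — visit L.
    Visit E.
  At Q: go right to C.
    At C: no left child.
    At C: go right to X.
      At X: go left to V.
        At V: go left to D.
          D is a leaf — visit D.
        At V: no right child.
        Visit V.
      At X: go right to Y.
        Y is a leaf — visit Y.
      Visit X.
    Visit C.
  Visit Q.
Visit H.

L, E, D, V, Y, X, C, Q, H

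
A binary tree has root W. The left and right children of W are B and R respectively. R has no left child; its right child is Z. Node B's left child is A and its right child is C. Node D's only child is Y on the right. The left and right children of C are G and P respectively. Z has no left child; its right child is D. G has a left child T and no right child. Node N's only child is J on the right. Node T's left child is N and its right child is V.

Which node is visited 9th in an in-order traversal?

P

In-order visits the left subtree, then the node, then the right subtree.
At W: go left to B.
  At B: go left to A.
    A is a leaf — visit A.
  Visit B.
  At B: go right to C.
    At C: go left to G.
      At G: go left to T.
        At T: go left to N.
          At N: no left child.
          Visit N.
          At N: go right to J.
            J is a leaf — visit J.
        Visit T.
        At T: go right to V.
          V is a leaf — visit V.
      Visit G.
      At G: no right child.
    Visit C.
    At C: go right to P.
      P is a leaf — visit P.
Visit W.
At W: go right to R.
  At R: no left child.
  Visit R.
  At R: go right to Z.
    At Z: no left child.
    Visit Z.
    At Z: go right to D.
      At D: no left child.
      Visit D.
      At D: go right to Y.
        Y is a leaf — visit Y.
Full in-order sequence: A, B, N, J, T, V, G, C, P, W, R, Z, D, Y.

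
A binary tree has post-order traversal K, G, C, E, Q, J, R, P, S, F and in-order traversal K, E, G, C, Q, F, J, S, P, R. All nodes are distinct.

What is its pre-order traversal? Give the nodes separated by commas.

F, Q, E, K, C, G, S, J, P, R

The last element of post-order is the root; it splits in-order into left and right subtrees.
Root F: left subtree has 5 nodes {K, E, G, C, Q}, right has 4 {J, S, P, R}.
  Root Q: left subtree has 4 nodes {K, E, G, C}, right has 0 { }.
    Root E: left subtree has 1 node {K}, right has 2 {G, C}.
      Root C: left subtree has 1 node {G}, right has 0 { }.
  Root S: left subtree has 1 node {J}, right has 2 {P, R}.
    Root P: left subtree has 0 nodes { }, right has 1 {R}.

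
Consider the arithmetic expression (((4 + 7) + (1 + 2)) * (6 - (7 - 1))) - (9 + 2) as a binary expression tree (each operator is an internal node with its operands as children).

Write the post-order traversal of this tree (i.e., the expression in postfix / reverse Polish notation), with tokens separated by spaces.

4 7 + 1 2 + + 6 7 1 - - * 9 2 + -

Post-order on an expression tree gives postfix notation: for each operator, emit left operand, right operand, then the operator.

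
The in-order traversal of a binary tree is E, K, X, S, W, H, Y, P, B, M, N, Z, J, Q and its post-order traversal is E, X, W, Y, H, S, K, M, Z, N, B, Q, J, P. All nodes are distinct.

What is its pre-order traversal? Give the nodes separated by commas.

P, K, E, S, X, H, W, Y, J, B, N, M, Z, Q

The last element of post-order is the root; it splits in-order into left and right subtrees.
Root P: left subtree has 7 nodes {E, K, X, S, W, H, Y}, right has 6 {B, M, N, Z, J, Q}.
  Root K: left subtree has 1 node {E}, right has 5 {X, S, W, H, Y}.
    Root S: left subtree has 1 node {X}, right has 3 {W, H, Y}.
      Root H: left subtree has 1 node {W}, right has 1 {Y}.
  Root J: left subtree has 4 nodes {B, M, N, Z}, right has 1 {Q}.
    Root B: left subtree has 0 nodes { }, right has 3 {M, N, Z}.
      Root N: left subtree has 1 node {M}, right has 1 {Z}.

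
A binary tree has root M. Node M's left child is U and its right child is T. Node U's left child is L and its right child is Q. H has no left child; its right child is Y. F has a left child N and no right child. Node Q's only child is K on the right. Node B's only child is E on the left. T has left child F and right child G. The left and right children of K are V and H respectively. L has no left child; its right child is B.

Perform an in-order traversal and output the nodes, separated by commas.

In-order visits the left subtree, then the node, then the right subtree.
At M: go left to U.
  At U: go left to L.
    At L: no left child.
    Visit L.
    At L: go right to B.
      At B: go left to E.
        E is a leaf — visit E.
      Visit B.
      At B: no right child.
  Visit U.
  At U: go right to Q.
    At Q: no left child.
    Visit Q.
    At Q: go right to K.
      At K: go left to V.
        V is a leaf — visit V.
      Visit K.
      At K: go right to H.
        At H: no left child.
        Visit H.
        At H: go right to Y.
          Y is a leaf — visit Y.
Visit M.
At M: go right to T.
  At T: go left to F.
    At F: go left to N.
      N is a leaf — visit N.
    Visit F.
    At F: no right child.
  Visit T.
  At T: go right to G.
    G is a leaf — visit G.

L, E, B, U, Q, V, K, H, Y, M, N, F, T, G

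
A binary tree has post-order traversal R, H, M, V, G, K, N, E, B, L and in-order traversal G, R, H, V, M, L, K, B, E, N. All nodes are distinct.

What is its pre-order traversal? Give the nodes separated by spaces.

L G V H R M B K E N

The last element of post-order is the root; it splits in-order into left and right subtrees.
Root L: left subtree has 5 nodes {G, R, H, V, M}, right has 4 {K, B, E, N}.
  Root G: left subtree has 0 nodes { }, right has 4 {R, H, V, M}.
    Root V: left subtree has 2 nodes {R, H}, right has 1 {M}.
      Root H: left subtree has 1 node {R}, right has 0 { }.
  Root B: left subtree has 1 node {K}, right has 2 {E, N}.
    Root E: left subtree has 0 nodes { }, right has 1 {N}.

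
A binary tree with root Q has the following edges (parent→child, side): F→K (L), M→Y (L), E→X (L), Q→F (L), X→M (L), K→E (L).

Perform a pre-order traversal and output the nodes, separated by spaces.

Pre-order visits the node, then its left subtree, then its right subtree.
Visit Q.
At Q: go left to F.
  Visit F.
  At F: go left to K.
    Visit K.
    At K: go left to E.
      Visit E.
      At E: go left to X.
        Visit X.
        At X: go left to M.
          Visit M.
          At M: go left to Y.
            Y is a leaf — visit Y.
          At M: no right child.
        At X: no right child.
      At E: no right child.
    At K: no right child.
  At F: no right child.
At Q: no right child.

Q F K E X M Y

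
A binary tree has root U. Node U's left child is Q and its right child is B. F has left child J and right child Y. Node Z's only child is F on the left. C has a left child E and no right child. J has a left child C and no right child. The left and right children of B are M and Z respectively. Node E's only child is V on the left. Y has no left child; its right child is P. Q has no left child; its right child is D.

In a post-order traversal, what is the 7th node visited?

Post-order visits the left subtree, then the right subtree, then the node.
At U: go left to Q.
  At Q: no left child.
  At Q: go right to D.
    D is a leaf — visit D.
  Visit Q.
At U: go right to B.
  At B: go left to M.
    M is a leaf — visit M.
  At B: go right to Z.
    At Z: go left to F.
      At F: go left to J.
        At J: go left to C.
          At C: go left to E.
            At E: go left to V.
              V is a leaf — visit V.
            At E: no right child.
            Visit E.
          At C: no right child.
          Visit C.
        At J: no right child.
        Visit J.
      At F: go right to Y.
        At Y: no left child.
        At Y: go right to P.
          P is a leaf — visit P.
        Visit Y.
      Visit F.
    At Z: no right child.
    Visit Z.
  Visit B.
Visit U.
Full post-order sequence: D, Q, M, V, E, C, J, P, Y, F, Z, B, U.

J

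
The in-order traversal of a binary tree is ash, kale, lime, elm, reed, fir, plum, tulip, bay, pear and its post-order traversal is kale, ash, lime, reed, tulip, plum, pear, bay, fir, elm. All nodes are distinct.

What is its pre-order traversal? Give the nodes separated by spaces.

The last element of post-order is the root; it splits in-order into left and right subtrees.
Root elm: left subtree has 3 nodes {ash, kale, lime}, right has 6 {reed, fir, plum, tulip, bay, pear}.
  Root lime: left subtree has 2 nodes {ash, kale}, right has 0 { }.
    Root ash: left subtree has 0 nodes { }, right has 1 {kale}.
  Root fir: left subtree has 1 node {reed}, right has 4 {plum, tulip, bay, pear}.
    Root bay: left subtree has 2 nodes {plum, tulip}, right has 1 {pear}.
      Root plum: left subtree has 0 nodes { }, right has 1 {tulip}.

elm lime ash kale fir reed bay plum tulip pear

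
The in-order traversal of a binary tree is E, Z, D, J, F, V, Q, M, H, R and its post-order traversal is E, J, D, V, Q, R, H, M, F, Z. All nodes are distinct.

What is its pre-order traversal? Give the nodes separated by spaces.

The last element of post-order is the root; it splits in-order into left and right subtrees.
Root Z: left subtree has 1 node {E}, right has 8 {D, J, F, V, Q, M, H, R}.
  Root F: left subtree has 2 nodes {D, J}, right has 5 {V, Q, M, H, R}.
    Root D: left subtree has 0 nodes { }, right has 1 {J}.
    Root M: left subtree has 2 nodes {V, Q}, right has 2 {H, R}.
      Root Q: left subtree has 1 node {V}, right has 0 { }.
      Root H: left subtree has 0 nodes { }, right has 1 {R}.

Z E F D J M Q V H R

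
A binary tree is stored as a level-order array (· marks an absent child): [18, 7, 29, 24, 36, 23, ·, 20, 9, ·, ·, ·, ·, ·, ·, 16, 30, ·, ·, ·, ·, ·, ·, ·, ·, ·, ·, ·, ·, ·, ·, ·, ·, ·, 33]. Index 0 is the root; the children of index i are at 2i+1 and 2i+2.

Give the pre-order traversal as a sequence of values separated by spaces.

18 7 24 20 16 30 33 9 36 29 23

Pre-order visits the node, then its left subtree, then its right subtree.
Visit 18.
At 18: go left to 7.
  Visit 7.
  At 7: go left to 24.
    Visit 24.
    At 24: go left to 20.
      Visit 20.
      At 20: go left to 16.
        16 is a leaf — visit 16.
      At 20: go right to 30.
        Visit 30.
        At 30: no left child.
        At 30: go right to 33.
          33 is a leaf — visit 33.
    At 24: go right to 9.
      9 is a leaf — visit 9.
  At 7: go right to 36.
    36 is a leaf — visit 36.
At 18: go right to 29.
  Visit 29.
  At 29: go left to 23.
    23 is a leaf — visit 23.
  At 29: no right child.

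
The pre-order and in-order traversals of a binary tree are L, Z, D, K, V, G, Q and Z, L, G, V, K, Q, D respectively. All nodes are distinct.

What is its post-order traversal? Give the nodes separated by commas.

The first element of pre-order is the root; it splits in-order into left and right subtrees.
Root L: left subtree has 1 node {Z}, right has 5 {G, V, K, Q, D}.
  Root D: left subtree has 4 nodes {G, V, K, Q}, right has 0 { }.
    Root K: left subtree has 2 nodes {G, V}, right has 1 {Q}.
      Root V: left subtree has 1 node {G}, right has 0 { }.

Z, G, V, Q, K, D, L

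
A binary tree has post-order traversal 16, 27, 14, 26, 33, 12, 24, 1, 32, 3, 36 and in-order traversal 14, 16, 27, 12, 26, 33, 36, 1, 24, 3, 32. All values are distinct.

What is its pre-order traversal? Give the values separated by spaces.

The last element of post-order is the root; it splits in-order into left and right subtrees.
Root 36: left subtree has 6 nodes {14, 16, 27, 12, 26, 33}, right has 4 {1, 24, 3, 32}.
  Root 12: left subtree has 3 nodes {14, 16, 27}, right has 2 {26, 33}.
    Root 14: left subtree has 0 nodes { }, right has 2 {16, 27}.
      Root 27: left subtree has 1 node {16}, right has 0 { }.
    Root 33: left subtree has 1 node {26}, right has 0 { }.
  Root 3: left subtree has 2 nodes {1, 24}, right has 1 {32}.
    Root 1: left subtree has 0 nodes { }, right has 1 {24}.

36 12 14 27 16 33 26 3 1 24 32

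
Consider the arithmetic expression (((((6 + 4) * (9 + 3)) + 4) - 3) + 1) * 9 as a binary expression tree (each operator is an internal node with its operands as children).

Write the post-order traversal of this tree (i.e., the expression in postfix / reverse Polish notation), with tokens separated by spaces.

6 4 + 9 3 + * 4 + 3 - 1 + 9 *

Post-order on an expression tree gives postfix notation: for each operator, emit left operand, right operand, then the operator.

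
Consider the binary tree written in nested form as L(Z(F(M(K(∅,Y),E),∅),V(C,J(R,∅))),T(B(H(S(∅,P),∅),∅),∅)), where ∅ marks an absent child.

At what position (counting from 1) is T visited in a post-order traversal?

15

Post-order visits the left subtree, then the right subtree, then the node.
At L: go left to Z.
  At Z: go left to F.
    At F: go left to M.
      At M: go left to K.
        At K: no left child.
        At K: go right to Y.
          Y is a leaf — visit Y.
        Visit K.
      At M: go right to E.
        E is a leaf — visit E.
      Visit M.
    At F: no right child.
    Visit F.
  At Z: go right to V.
    At V: go left to C.
      C is a leaf — visit C.
    At V: go right to J.
      At J: go left to R.
        R is a leaf — visit R.
      At J: no right child.
      Visit J.
    Visit V.
  Visit Z.
At L: go right to T.
  At T: go left to B.
    At B: go left to H.
      At H: go left to S.
        At S: no left child.
        At S: go right to P.
          P is a leaf — visit P.
        Visit S.
      At H: no right child.
      Visit H.
    At B: no right child.
    Visit B.
  At T: no right child.
  Visit T.
Visit L.
Full post-order sequence: Y, K, E, M, F, C, R, J, V, Z, P, S, H, B, T, L.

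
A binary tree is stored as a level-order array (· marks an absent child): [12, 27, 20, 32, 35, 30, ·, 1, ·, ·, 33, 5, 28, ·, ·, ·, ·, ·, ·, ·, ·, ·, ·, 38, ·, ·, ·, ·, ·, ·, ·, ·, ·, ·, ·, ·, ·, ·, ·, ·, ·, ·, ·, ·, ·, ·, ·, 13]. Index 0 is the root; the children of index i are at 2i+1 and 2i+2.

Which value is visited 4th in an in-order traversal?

In-order visits the left subtree, then the node, then the right subtree.
At 12: go left to 27.
  At 27: go left to 32.
    At 32: go left to 1.
      1 is a leaf — visit 1.
    Visit 32.
    At 32: no right child.
  Visit 27.
  At 27: go right to 35.
    At 35: no left child.
    Visit 35.
    At 35: go right to 33.
      33 is a leaf — visit 33.
Visit 12.
At 12: go right to 20.
  At 20: go left to 30.
    At 30: go left to 5.
      At 5: go left to 38.
        At 38: go left to 13.
          13 is a leaf — visit 13.
        Visit 38.
        At 38: no right child.
      Visit 5.
      At 5: no right child.
    Visit 30.
    At 30: go right to 28.
      28 is a leaf — visit 28.
  Visit 20.
  At 20: no right child.
Full in-order sequence: 1, 32, 27, 35, 33, 12, 13, 38, 5, 30, 28, 20.

35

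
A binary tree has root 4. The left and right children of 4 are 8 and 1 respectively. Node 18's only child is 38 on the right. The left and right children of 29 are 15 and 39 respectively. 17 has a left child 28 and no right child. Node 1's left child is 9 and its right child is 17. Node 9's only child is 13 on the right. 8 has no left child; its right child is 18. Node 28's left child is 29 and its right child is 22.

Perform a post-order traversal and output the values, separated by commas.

Post-order visits the left subtree, then the right subtree, then the node.
At 4: go left to 8.
  At 8: no left child.
  At 8: go right to 18.
    At 18: no left child.
    At 18: go right to 38.
      38 is a leaf — visit 38.
    Visit 18.
  Visit 8.
At 4: go right to 1.
  At 1: go left to 9.
    At 9: no left child.
    At 9: go right to 13.
      13 is a leaf — visit 13.
    Visit 9.
  At 1: go right to 17.
    At 17: go left to 28.
      At 28: go left to 29.
        At 29: go left to 15.
          15 is a leaf — visit 15.
        At 29: go right to 39.
          39 is a leaf — visit 39.
        Visit 29.
      At 28: go right to 22.
        22 is a leaf — visit 22.
      Visit 28.
    At 17: no right child.
    Visit 17.
  Visit 1.
Visit 4.

38, 18, 8, 13, 9, 15, 39, 29, 22, 28, 17, 1, 4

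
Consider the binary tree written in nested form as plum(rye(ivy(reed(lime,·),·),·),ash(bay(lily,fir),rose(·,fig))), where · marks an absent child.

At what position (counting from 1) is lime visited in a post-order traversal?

1

Post-order visits the left subtree, then the right subtree, then the node.
At plum: go left to rye.
  At rye: go left to ivy.
    At ivy: go left to reed.
      At reed: go left to lime.
        lime is a leaf — visit lime.
      At reed: no right child.
      Visit reed.
    At ivy: no right child.
    Visit ivy.
  At rye: no right child.
  Visit rye.
At plum: go right to ash.
  At ash: go left to bay.
    At bay: go left to lily.
      lily is a leaf — visit lily.
    At bay: go right to fir.
      fir is a leaf — visit fir.
    Visit bay.
  At ash: go right to rose.
    At rose: no left child.
    At rose: go right to fig.
      fig is a leaf — visit fig.
    Visit rose.
  Visit ash.
Visit plum.
Full post-order sequence: lime, reed, ivy, rye, lily, fir, bay, fig, rose, ash, plum.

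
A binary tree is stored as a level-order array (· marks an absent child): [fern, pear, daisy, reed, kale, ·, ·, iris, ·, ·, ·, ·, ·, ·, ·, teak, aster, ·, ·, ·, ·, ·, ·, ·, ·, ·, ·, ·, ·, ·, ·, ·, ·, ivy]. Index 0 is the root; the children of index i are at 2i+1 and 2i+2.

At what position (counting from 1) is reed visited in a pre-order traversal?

Pre-order visits the node, then its left subtree, then its right subtree.
Visit fern.
At fern: go left to pear.
  Visit pear.
  At pear: go left to reed.
    Visit reed.
    At reed: go left to iris.
      Visit iris.
      At iris: go left to teak.
        teak is a leaf — visit teak.
      At iris: go right to aster.
        Visit aster.
        At aster: go left to ivy.
          ivy is a leaf — visit ivy.
        At aster: no right child.
    At reed: no right child.
  At pear: go right to kale.
    kale is a leaf — visit kale.
At fern: go right to daisy.
  daisy is a leaf — visit daisy.
Full pre-order sequence: fern, pear, reed, iris, teak, aster, ivy, kale, daisy.

3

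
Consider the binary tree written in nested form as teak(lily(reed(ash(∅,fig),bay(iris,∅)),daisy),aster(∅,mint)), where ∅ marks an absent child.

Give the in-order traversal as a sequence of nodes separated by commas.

ash, fig, reed, iris, bay, lily, daisy, teak, aster, mint

In-order visits the left subtree, then the node, then the right subtree.
At teak: go left to lily.
  At lily: go left to reed.
    At reed: go left to ash.
      At ash: no left child.
      Visit ash.
      At ash: go right to fig.
        fig is a leaf — visit fig.
    Visit reed.
    At reed: go right to bay.
      At bay: go left to iris.
        iris is a leaf — visit iris.
      Visit bay.
      At bay: no right child.
  Visit lily.
  At lily: go right to daisy.
    daisy is a leaf — visit daisy.
Visit teak.
At teak: go right to aster.
  At aster: no left child.
  Visit aster.
  At aster: go right to mint.
    mint is a leaf — visit mint.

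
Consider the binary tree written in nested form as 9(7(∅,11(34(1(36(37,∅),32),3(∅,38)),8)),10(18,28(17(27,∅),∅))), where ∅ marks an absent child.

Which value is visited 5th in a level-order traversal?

18

Level-order visits nodes level by level from the root, left to right within each level.
Level 0: 9
Level 1: 7, 10
Level 2: 11, 18, 28
Level 3: 34, 8, 17
Level 4: 1, 3, 27
Level 5: 36, 32, 38
Level 6: 37
Full level-order sequence: 9, 7, 10, 11, 18, 28, 34, 8, 17, 1, 3, 27, 36, 32, 38, 37.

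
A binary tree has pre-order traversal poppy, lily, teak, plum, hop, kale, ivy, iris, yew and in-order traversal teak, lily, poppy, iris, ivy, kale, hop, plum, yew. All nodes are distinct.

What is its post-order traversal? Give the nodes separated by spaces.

The first element of pre-order is the root; it splits in-order into left and right subtrees.
Root poppy: left subtree has 2 nodes {teak, lily}, right has 6 {iris, ivy, kale, hop, plum, yew}.
  Root lily: left subtree has 1 node {teak}, right has 0 { }.
  Root plum: left subtree has 4 nodes {iris, ivy, kale, hop}, right has 1 {yew}.
    Root hop: left subtree has 3 nodes {iris, ivy, kale}, right has 0 { }.
      Root kale: left subtree has 2 nodes {iris, ivy}, right has 0 { }.
        Root ivy: left subtree has 1 node {iris}, right has 0 { }.

teak lily iris ivy kale hop yew plum poppy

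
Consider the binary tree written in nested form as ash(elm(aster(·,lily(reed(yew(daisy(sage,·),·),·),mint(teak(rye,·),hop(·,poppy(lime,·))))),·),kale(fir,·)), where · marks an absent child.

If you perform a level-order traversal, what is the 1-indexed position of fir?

Level-order visits nodes level by level from the root, left to right within each level.
Level 0: ash
Level 1: elm, kale
Level 2: aster, fir
Level 3: lily
Level 4: reed, mint
Level 5: yew, teak, hop
Level 6: daisy, rye, poppy
Level 7: sage, lime
Full level-order sequence: ash, elm, kale, aster, fir, lily, reed, mint, yew, teak, hop, daisy, rye, poppy, sage, lime.

5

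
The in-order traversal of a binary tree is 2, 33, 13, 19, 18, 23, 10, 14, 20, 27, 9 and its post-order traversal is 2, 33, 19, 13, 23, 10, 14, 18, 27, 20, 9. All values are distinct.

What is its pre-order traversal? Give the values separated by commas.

The last element of post-order is the root; it splits in-order into left and right subtrees.
Root 9: left subtree has 10 nodes {2, 33, 13, 19, 18, 23, 10, 14, 20, 27}, right has 0 { }.
  Root 20: left subtree has 8 nodes {2, 33, 13, 19, 18, 23, 10, 14}, right has 1 {27}.
    Root 18: left subtree has 4 nodes {2, 33, 13, 19}, right has 3 {23, 10, 14}.
      Root 13: left subtree has 2 nodes {2, 33}, right has 1 {19}.
        Root 33: left subtree has 1 node {2}, right has 0 { }.
      Root 14: left subtree has 2 nodes {23, 10}, right has 0 { }.
        Root 10: left subtree has 1 node {23}, right has 0 { }.

9, 20, 18, 13, 33, 2, 19, 14, 10, 23, 27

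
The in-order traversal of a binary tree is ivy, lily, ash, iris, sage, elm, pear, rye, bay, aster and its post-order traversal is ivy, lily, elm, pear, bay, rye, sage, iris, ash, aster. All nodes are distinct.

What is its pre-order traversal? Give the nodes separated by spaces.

The last element of post-order is the root; it splits in-order into left and right subtrees.
Root aster: left subtree has 9 nodes {ivy, lily, ash, iris, sage, elm, pear, rye, bay}, right has 0 { }.
  Root ash: left subtree has 2 nodes {ivy, lily}, right has 6 {iris, sage, elm, pear, rye, bay}.
    Root lily: left subtree has 1 node {ivy}, right has 0 { }.
    Root iris: left subtree has 0 nodes { }, right has 5 {sage, elm, pear, rye, bay}.
      Root sage: left subtree has 0 nodes { }, right has 4 {elm, pear, rye, bay}.
        Root rye: left subtree has 2 nodes {elm, pear}, right has 1 {bay}.
          Root pear: left subtree has 1 node {elm}, right has 0 { }.

aster ash lily ivy iris sage rye pear elm bay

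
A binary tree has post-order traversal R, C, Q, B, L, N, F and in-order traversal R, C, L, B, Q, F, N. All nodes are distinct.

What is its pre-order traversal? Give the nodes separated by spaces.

The last element of post-order is the root; it splits in-order into left and right subtrees.
Root F: left subtree has 5 nodes {R, C, L, B, Q}, right has 1 {N}.
  Root L: left subtree has 2 nodes {R, C}, right has 2 {B, Q}.
    Root C: left subtree has 1 node {R}, right has 0 { }.
    Root B: left subtree has 0 nodes { }, right has 1 {Q}.

F L C R B Q N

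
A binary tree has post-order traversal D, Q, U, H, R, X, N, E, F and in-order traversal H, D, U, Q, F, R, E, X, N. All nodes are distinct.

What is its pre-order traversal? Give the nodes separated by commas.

F, H, U, D, Q, E, R, N, X

The last element of post-order is the root; it splits in-order into left and right subtrees.
Root F: left subtree has 4 nodes {H, D, U, Q}, right has 4 {R, E, X, N}.
  Root H: left subtree has 0 nodes { }, right has 3 {D, U, Q}.
    Root U: left subtree has 1 node {D}, right has 1 {Q}.
  Root E: left subtree has 1 node {R}, right has 2 {X, N}.
    Root N: left subtree has 1 node {X}, right has 0 { }.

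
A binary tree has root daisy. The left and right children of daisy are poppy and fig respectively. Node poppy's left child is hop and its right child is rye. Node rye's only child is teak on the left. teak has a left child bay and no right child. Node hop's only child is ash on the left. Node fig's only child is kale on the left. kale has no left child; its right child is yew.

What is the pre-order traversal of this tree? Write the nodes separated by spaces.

Pre-order visits the node, then its left subtree, then its right subtree.
Visit daisy.
At daisy: go left to poppy.
  Visit poppy.
  At poppy: go left to hop.
    Visit hop.
    At hop: go left to ash.
      ash is a leaf — visit ash.
    At hop: no right child.
  At poppy: go right to rye.
    Visit rye.
    At rye: go left to teak.
      Visit teak.
      At teak: go left to bay.
        bay is a leaf — visit bay.
      At teak: no right child.
    At rye: no right child.
At daisy: go right to fig.
  Visit fig.
  At fig: go left to kale.
    Visit kale.
    At kale: no left child.
    At kale: go right to yew.
      yew is a leaf — visit yew.
  At fig: no right child.

daisy poppy hop ash rye teak bay fig kale yew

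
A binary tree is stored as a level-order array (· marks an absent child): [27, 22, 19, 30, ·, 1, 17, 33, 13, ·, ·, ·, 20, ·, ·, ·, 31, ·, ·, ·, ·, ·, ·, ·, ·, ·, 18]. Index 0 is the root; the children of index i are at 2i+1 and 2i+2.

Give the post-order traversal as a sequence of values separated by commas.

Post-order visits the left subtree, then the right subtree, then the node.
At 27: go left to 22.
  At 22: go left to 30.
    At 30: go left to 33.
      At 33: no left child.
      At 33: go right to 31.
        31 is a leaf — visit 31.
      Visit 33.
    At 30: go right to 13.
      13 is a leaf — visit 13.
    Visit 30.
  At 22: no right child.
  Visit 22.
At 27: go right to 19.
  At 19: go left to 1.
    At 1: no left child.
    At 1: go right to 20.
      At 20: no left child.
      At 20: go right to 18.
        18 is a leaf — visit 18.
      Visit 20.
    Visit 1.
  At 19: go right to 17.
    17 is a leaf — visit 17.
  Visit 19.
Visit 27.

31, 33, 13, 30, 22, 18, 20, 1, 17, 19, 27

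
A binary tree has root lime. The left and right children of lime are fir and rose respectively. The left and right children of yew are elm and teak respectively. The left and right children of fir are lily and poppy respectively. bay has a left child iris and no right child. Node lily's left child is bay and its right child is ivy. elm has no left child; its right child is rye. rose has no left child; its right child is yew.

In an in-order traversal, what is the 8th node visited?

In-order visits the left subtree, then the node, then the right subtree.
At lime: go left to fir.
  At fir: go left to lily.
    At lily: go left to bay.
      At bay: go left to iris.
        iris is a leaf — visit iris.
      Visit bay.
      At bay: no right child.
    Visit lily.
    At lily: go right to ivy.
      ivy is a leaf — visit ivy.
  Visit fir.
  At fir: go right to poppy.
    poppy is a leaf — visit poppy.
Visit lime.
At lime: go right to rose.
  At rose: no left child.
  Visit rose.
  At rose: go right to yew.
    At yew: go left to elm.
      At elm: no left child.
      Visit elm.
      At elm: go right to rye.
        rye is a leaf — visit rye.
    Visit yew.
    At yew: go right to teak.
      teak is a leaf — visit teak.
Full in-order sequence: iris, bay, lily, ivy, fir, poppy, lime, rose, elm, rye, yew, teak.

rose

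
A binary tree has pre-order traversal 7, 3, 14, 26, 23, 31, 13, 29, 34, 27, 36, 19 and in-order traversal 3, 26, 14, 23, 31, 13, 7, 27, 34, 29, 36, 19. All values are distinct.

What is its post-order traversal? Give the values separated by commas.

The first element of pre-order is the root; it splits in-order into left and right subtrees.
Root 7: left subtree has 6 nodes {3, 26, 14, 23, 31, 13}, right has 5 {27, 34, 29, 36, 19}.
  Root 3: left subtree has 0 nodes { }, right has 5 {26, 14, 23, 31, 13}.
    Root 14: left subtree has 1 node {26}, right has 3 {23, 31, 13}.
      Root 23: left subtree has 0 nodes { }, right has 2 {31, 13}.
        Root 31: left subtree has 0 nodes { }, right has 1 {13}.
  Root 29: left subtree has 2 nodes {27, 34}, right has 2 {36, 19}.
    Root 34: left subtree has 1 node {27}, right has 0 { }.
    Root 36: left subtree has 0 nodes { }, right has 1 {19}.

26, 13, 31, 23, 14, 3, 27, 34, 19, 36, 29, 7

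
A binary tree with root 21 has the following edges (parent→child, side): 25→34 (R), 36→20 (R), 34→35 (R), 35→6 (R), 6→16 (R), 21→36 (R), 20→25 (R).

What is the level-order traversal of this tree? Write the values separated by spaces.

21 36 20 25 34 35 6 16

Level-order visits nodes level by level from the root, left to right within each level.
Level 0: 21
Level 1: 36
Level 2: 20
Level 3: 25
Level 4: 34
Level 5: 35
Level 6: 6
Level 7: 16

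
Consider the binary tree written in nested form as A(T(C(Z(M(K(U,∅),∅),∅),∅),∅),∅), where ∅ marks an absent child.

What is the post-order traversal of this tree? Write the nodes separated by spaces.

U K M Z C T A

Post-order visits the left subtree, then the right subtree, then the node.
At A: go left to T.
  At T: go left to C.
    At C: go left to Z.
      At Z: go left to M.
        At M: go left to K.
          At K: go left to U.
            U is a leaf — visit U.
          At K: no right child.
          Visit K.
        At M: no right child.
        Visit M.
      At Z: no right child.
      Visit Z.
    At C: no right child.
    Visit C.
  At T: no right child.
  Visit T.
At A: no right child.
Visit A.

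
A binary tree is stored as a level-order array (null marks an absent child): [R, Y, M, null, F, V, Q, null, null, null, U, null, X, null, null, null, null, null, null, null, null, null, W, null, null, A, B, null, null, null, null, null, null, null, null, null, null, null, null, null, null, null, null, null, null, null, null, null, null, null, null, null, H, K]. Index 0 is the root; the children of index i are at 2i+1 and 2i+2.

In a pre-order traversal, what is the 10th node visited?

Pre-order visits the node, then its left subtree, then its right subtree.
Visit R.
At R: go left to Y.
  Visit Y.
  At Y: no left child.
  At Y: go right to F.
    Visit F.
    At F: no left child.
    At F: go right to U.
      Visit U.
      At U: no left child.
      At U: go right to W.
        W is a leaf — visit W.
At R: go right to M.
  Visit M.
  At M: go left to V.
    Visit V.
    At V: no left child.
    At V: go right to X.
      Visit X.
      At X: go left to A.
        Visit A.
        At A: no left child.
        At A: go right to H.
          H is a leaf — visit H.
      At X: go right to B.
        Visit B.
        At B: go left to K.
          K is a leaf — visit K.
        At B: no right child.
  At M: go right to Q.
    Q is a leaf — visit Q.
Full pre-order sequence: R, Y, F, U, W, M, V, X, A, H, B, K, Q.

H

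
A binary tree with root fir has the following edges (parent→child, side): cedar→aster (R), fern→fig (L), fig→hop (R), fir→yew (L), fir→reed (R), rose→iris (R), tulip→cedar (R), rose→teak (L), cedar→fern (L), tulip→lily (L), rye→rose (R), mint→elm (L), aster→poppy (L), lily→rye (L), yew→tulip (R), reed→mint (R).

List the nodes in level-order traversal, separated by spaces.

fir yew reed tulip mint lily cedar elm rye fern aster rose fig poppy teak iris hop

Level-order visits nodes level by level from the root, left to right within each level.
Level 0: fir
Level 1: yew, reed
Level 2: tulip, mint
Level 3: lily, cedar, elm
Level 4: rye, fern, aster
Level 5: rose, fig, poppy
Level 6: teak, iris, hop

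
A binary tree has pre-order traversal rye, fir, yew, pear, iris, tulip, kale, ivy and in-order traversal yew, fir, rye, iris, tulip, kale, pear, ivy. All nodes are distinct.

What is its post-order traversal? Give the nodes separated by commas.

yew, fir, kale, tulip, iris, ivy, pear, rye

The first element of pre-order is the root; it splits in-order into left and right subtrees.
Root rye: left subtree has 2 nodes {yew, fir}, right has 5 {iris, tulip, kale, pear, ivy}.
  Root fir: left subtree has 1 node {yew}, right has 0 { }.
  Root pear: left subtree has 3 nodes {iris, tulip, kale}, right has 1 {ivy}.
    Root iris: left subtree has 0 nodes { }, right has 2 {tulip, kale}.
      Root tulip: left subtree has 0 nodes { }, right has 1 {kale}.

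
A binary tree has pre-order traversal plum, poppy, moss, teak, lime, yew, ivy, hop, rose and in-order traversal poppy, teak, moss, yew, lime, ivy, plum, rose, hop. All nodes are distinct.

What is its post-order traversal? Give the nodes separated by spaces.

The first element of pre-order is the root; it splits in-order into left and right subtrees.
Root plum: left subtree has 6 nodes {poppy, teak, moss, yew, lime, ivy}, right has 2 {rose, hop}.
  Root poppy: left subtree has 0 nodes { }, right has 5 {teak, moss, yew, lime, ivy}.
    Root moss: left subtree has 1 node {teak}, right has 3 {yew, lime, ivy}.
      Root lime: left subtree has 1 node {yew}, right has 1 {ivy}.
  Root hop: left subtree has 1 node {rose}, right has 0 { }.

teak yew ivy lime moss poppy rose hop plum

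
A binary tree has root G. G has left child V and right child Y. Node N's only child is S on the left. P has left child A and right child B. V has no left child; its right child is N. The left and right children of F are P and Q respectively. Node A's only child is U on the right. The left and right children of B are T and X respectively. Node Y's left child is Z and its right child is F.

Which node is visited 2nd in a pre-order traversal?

V

Pre-order visits the node, then its left subtree, then its right subtree.
Visit G.
At G: go left to V.
  Visit V.
  At V: no left child.
  At V: go right to N.
    Visit N.
    At N: go left to S.
      S is a leaf — visit S.
    At N: no right child.
At G: go right to Y.
  Visit Y.
  At Y: go left to Z.
    Z is a leaf — visit Z.
  At Y: go right to F.
    Visit F.
    At F: go left to P.
      Visit P.
      At P: go left to A.
        Visit A.
        At A: no left child.
        At A: go right to U.
          U is a leaf — visit U.
      At P: go right to B.
        Visit B.
        At B: go left to T.
          T is a leaf — visit T.
        At B: go right to X.
          X is a leaf — visit X.
    At F: go right to Q.
      Q is a leaf — visit Q.
Full pre-order sequence: G, V, N, S, Y, Z, F, P, A, U, B, T, X, Q.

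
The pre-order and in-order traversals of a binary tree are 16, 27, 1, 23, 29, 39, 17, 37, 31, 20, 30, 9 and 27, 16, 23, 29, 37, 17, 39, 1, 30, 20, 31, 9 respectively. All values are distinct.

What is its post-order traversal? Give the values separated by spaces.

The first element of pre-order is the root; it splits in-order into left and right subtrees.
Root 16: left subtree has 1 node {27}, right has 10 {23, 29, 37, 17, 39, 1, 30, 20, 31, 9}.
  Root 1: left subtree has 5 nodes {23, 29, 37, 17, 39}, right has 4 {30, 20, 31, 9}.
    Root 23: left subtree has 0 nodes { }, right has 4 {29, 37, 17, 39}.
      Root 29: left subtree has 0 nodes { }, right has 3 {37, 17, 39}.
        Root 39: left subtree has 2 nodes {37, 17}, right has 0 { }.
          Root 17: left subtree has 1 node {37}, right has 0 { }.
    Root 31: left subtree has 2 nodes {30, 20}, right has 1 {9}.
      Root 20: left subtree has 1 node {30}, right has 0 { }.

27 37 17 39 29 23 30 20 9 31 1 16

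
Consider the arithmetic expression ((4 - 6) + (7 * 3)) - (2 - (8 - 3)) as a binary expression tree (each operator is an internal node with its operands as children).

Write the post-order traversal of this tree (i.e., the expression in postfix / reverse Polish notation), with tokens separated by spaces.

4 6 - 7 3 * + 2 8 3 - - -

Post-order on an expression tree gives postfix notation: for each operator, emit left operand, right operand, then the operator.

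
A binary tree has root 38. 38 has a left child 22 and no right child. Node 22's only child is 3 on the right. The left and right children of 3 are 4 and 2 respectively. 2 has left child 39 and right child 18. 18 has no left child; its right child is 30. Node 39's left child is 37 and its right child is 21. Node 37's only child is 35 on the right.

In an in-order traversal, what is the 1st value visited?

In-order visits the left subtree, then the node, then the right subtree.
At 38: go left to 22.
  At 22: no left child.
  Visit 22.
  At 22: go right to 3.
    At 3: go left to 4.
      4 is a leaf — visit 4.
    Visit 3.
    At 3: go right to 2.
      At 2: go left to 39.
        At 39: go left to 37.
          At 37: no left child.
          Visit 37.
          At 37: go right to 35.
            35 is a leaf — visit 35.
        Visit 39.
        At 39: go right to 21.
          21 is a leaf — visit 21.
      Visit 2.
      At 2: go right to 18.
        At 18: no left child.
        Visit 18.
        At 18: go right to 30.
          30 is a leaf — visit 30.
Visit 38.
At 38: no right child.
Full in-order sequence: 22, 4, 3, 37, 35, 39, 21, 2, 18, 30, 38.

22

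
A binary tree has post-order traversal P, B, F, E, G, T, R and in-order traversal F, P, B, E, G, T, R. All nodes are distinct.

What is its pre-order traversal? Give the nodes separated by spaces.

R T G E F B P

The last element of post-order is the root; it splits in-order into left and right subtrees.
Root R: left subtree has 6 nodes {F, P, B, E, G, T}, right has 0 { }.
  Root T: left subtree has 5 nodes {F, P, B, E, G}, right has 0 { }.
    Root G: left subtree has 4 nodes {F, P, B, E}, right has 0 { }.
      Root E: left subtree has 3 nodes {F, P, B}, right has 0 { }.
        Root F: left subtree has 0 nodes { }, right has 2 {P, B}.
          Root B: left subtree has 1 node {P}, right has 0 { }.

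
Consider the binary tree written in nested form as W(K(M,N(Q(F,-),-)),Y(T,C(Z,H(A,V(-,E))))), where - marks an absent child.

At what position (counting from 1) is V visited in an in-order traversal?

In-order visits the left subtree, then the node, then the right subtree.
At W: go left to K.
  At K: go left to M.
    M is a leaf — visit M.
  Visit K.
  At K: go right to N.
    At N: go left to Q.
      At Q: go left to F.
        F is a leaf — visit F.
      Visit Q.
      At Q: no right child.
    Visit N.
    At N: no right child.
Visit W.
At W: go right to Y.
  At Y: go left to T.
    T is a leaf — visit T.
  Visit Y.
  At Y: go right to C.
    At C: go left to Z.
      Z is a leaf — visit Z.
    Visit C.
    At C: go right to H.
      At H: go left to A.
        A is a leaf — visit A.
      Visit H.
      At H: go right to V.
        At V: no left child.
        Visit V.
        At V: go right to E.
          E is a leaf — visit E.
Full in-order sequence: M, K, F, Q, N, W, T, Y, Z, C, A, H, V, E.

13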